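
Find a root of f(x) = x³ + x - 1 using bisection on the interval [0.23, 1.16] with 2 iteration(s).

f(x) = x³ + x - 1
Initial interval: [0.23, 1.16]

Iteration 1:
  c_1 = (0.230000 + 1.160000)/2 = 0.695000
  f(c_1) = f(0.695000) = 0.030702
  f(a) × f(c) < 0, new interval: [0.230000, 0.695000]
Iteration 2:
  c_2 = (0.230000 + 0.695000)/2 = 0.462500
  f(c_2) = f(0.462500) = -0.438568
  f(a) × f(c) ≥ 0, new interval: [0.462500, 0.695000]

After 2 iteration(s), the approximation is c_2 = 0.462500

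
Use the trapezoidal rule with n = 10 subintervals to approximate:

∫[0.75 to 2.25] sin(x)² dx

f(x) = sin(x)²
a = 0.75, b = 2.25, n = 10
h = (b - a)/n = 0.150000

Trapezoidal rule: (h/2)[f(x₀) + 2f(x₁) + 2f(x₂) + ... + f(xₙ)]

x_0 = 0.7500, f(x_0) = 0.464631, coefficient = 1
x_1 = 0.9000, f(x_1) = 0.613601, coefficient = 2
x_2 = 1.0500, f(x_2) = 0.752423, coefficient = 2
x_3 = 1.2000, f(x_3) = 0.868697, coefficient = 2
x_4 = 1.3500, f(x_4) = 0.952036, coefficient = 2
x_5 = 1.5000, f(x_5) = 0.994996, coefficient = 2
x_6 = 1.6500, f(x_6) = 0.993740, coefficient = 2
x_7 = 1.8000, f(x_7) = 0.948379, coefficient = 2
x_8 = 1.9500, f(x_8) = 0.862966, coefficient = 2
x_9 = 2.1000, f(x_9) = 0.745130, coefficient = 2
x_10 = 2.2500, f(x_10) = 0.605398, coefficient = 1

I ≈ (0.150000/2) × 16.533967 = 1.240048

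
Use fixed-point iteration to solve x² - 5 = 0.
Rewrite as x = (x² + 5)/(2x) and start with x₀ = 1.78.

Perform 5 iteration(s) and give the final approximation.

Equation: x² - 5 = 0
Fixed-point form: x = (x² + 5)/(2x)
x₀ = 1.78

x_1 = g(1.780000) = 2.294494
x_2 = g(2.294494) = 2.236812
x_3 = g(2.236812) = 2.236068
x_4 = g(2.236068) = 2.236068
x_5 = g(2.236068) = 2.236068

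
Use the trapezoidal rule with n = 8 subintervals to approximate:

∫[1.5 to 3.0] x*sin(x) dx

f(x) = x*sin(x)
a = 1.5, b = 3.0, n = 8
h = (b - a)/n = 0.187500

Trapezoidal rule: (h/2)[f(x₀) + 2f(x₁) + 2f(x₂) + ... + f(xₙ)]

x_0 = 1.5000, f(x_0) = 1.496242, coefficient = 1
x_1 = 1.6875, f(x_1) = 1.676021, coefficient = 2
x_2 = 1.8750, f(x_2) = 1.788911, coefficient = 2
x_3 = 2.0625, f(x_3) = 1.818155, coefficient = 2
x_4 = 2.2500, f(x_4) = 1.750665, coefficient = 2
x_5 = 2.4375, f(x_5) = 1.577897, coefficient = 2
x_6 = 2.6250, f(x_6) = 1.296541, coefficient = 2
x_7 = 2.8125, f(x_7) = 0.908956, coefficient = 2
x_8 = 3.0000, f(x_8) = 0.423360, coefficient = 1

I ≈ (0.187500/2) × 23.553896 = 2.208178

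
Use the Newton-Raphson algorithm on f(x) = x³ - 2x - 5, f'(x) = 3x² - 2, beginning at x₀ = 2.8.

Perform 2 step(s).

f(x) = x³ - 2x - 5
f'(x) = 3x² - 2
x₀ = 2.8

Newton-Raphson formula: x_{n+1} = x_n - f(x_n)/f'(x_n)

Iteration 1:
  f(2.800000) = 11.352000
  f'(2.800000) = 21.520000
  x_1 = 2.800000 - 11.352000/21.520000 = 2.272491
Iteration 2:
  f(2.272491) = 2.190647
  f'(2.272491) = 13.492642
  x_2 = 2.272491 - 2.190647/13.492642 = 2.110132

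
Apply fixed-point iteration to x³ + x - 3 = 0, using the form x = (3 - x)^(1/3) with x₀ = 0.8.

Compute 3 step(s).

Equation: x³ + x - 3 = 0
Fixed-point form: x = (3 - x)^(1/3)
x₀ = 0.8

x_1 = g(0.800000) = 1.300591
x_2 = g(1.300591) = 1.193345
x_3 = g(1.193345) = 1.217938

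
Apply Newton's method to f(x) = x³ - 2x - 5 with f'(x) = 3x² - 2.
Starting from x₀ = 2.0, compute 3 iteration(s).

f(x) = x³ - 2x - 5
f'(x) = 3x² - 2
x₀ = 2.0

Newton-Raphson formula: x_{n+1} = x_n - f(x_n)/f'(x_n)

Iteration 1:
  f(2.000000) = -1.000000
  f'(2.000000) = 10.000000
  x_1 = 2.000000 - (-1.000000)/10.000000 = 2.100000
Iteration 2:
  f(2.100000) = 0.061000
  f'(2.100000) = 11.230000
  x_2 = 2.100000 - 0.061000/11.230000 = 2.094568
Iteration 3:
  f(2.094568) = 0.000186
  f'(2.094568) = 11.161647
  x_3 = 2.094568 - 0.000186/11.161647 = 2.094551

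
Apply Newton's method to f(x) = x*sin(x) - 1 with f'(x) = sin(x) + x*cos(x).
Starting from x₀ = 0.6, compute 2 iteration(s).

f(x) = x*sin(x) - 1
f'(x) = sin(x) + x*cos(x)
x₀ = 0.6

Newton-Raphson formula: x_{n+1} = x_n - f(x_n)/f'(x_n)

Iteration 1:
  f(0.600000) = -0.661215
  f'(0.600000) = 1.059844
  x_1 = 0.600000 - (-0.661215)/1.059844 = 1.223879
Iteration 2:
  f(1.223879) = 0.150967
  f'(1.223879) = 1.356545
  x_2 = 1.223879 - 0.150967/1.356545 = 1.112591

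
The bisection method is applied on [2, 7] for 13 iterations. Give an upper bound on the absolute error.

Bisection error bound: |error| ≤ (b-a)/2^n
|error| ≤ (7 - 2)/2^13 = 5/2^13
|error| ≤ 0.0006103516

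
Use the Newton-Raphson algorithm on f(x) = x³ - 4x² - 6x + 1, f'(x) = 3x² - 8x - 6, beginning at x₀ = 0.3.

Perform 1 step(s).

f(x) = x³ - 4x² - 6x + 1
f'(x) = 3x² - 8x - 6
x₀ = 0.3

Newton-Raphson formula: x_{n+1} = x_n - f(x_n)/f'(x_n)

Iteration 1:
  f(0.300000) = -1.133000
  f'(0.300000) = -8.130000
  x_1 = 0.300000 - (-1.133000)/(-8.130000) = 0.160640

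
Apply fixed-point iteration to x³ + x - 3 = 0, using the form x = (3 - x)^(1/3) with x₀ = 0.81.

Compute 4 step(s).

Equation: x³ + x - 3 = 0
Fixed-point form: x = (3 - x)^(1/3)
x₀ = 0.81

x_1 = g(0.810000) = 1.298618
x_2 = g(1.298618) = 1.193807
x_3 = g(1.193807) = 1.217834
x_4 = g(1.217834) = 1.212410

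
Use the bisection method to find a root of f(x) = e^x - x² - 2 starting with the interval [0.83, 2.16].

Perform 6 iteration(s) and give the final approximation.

f(x) = e^x - x² - 2
Initial interval: [0.83, 2.16]

Iteration 1:
  c_1 = (0.830000 + 2.160000)/2 = 1.495000
  f(c_1) = f(1.495000) = 0.224312
  f(a) × f(c) < 0, new interval: [0.830000, 1.495000]
Iteration 2:
  c_2 = (0.830000 + 1.495000)/2 = 1.162500
  f(c_2) = f(1.162500) = -0.153488
  f(a) × f(c) ≥ 0, new interval: [1.162500, 1.495000]
Iteration 3:
  c_3 = (1.162500 + 1.495000)/2 = 1.328750
  f(c_3) = f(1.328750) = 0.010743
  f(a) × f(c) < 0, new interval: [1.162500, 1.328750]
Iteration 4:
  c_4 = (1.162500 + 1.328750)/2 = 1.245625
  f(c_4) = f(1.245625) = -0.076476
  f(a) × f(c) ≥ 0, new interval: [1.245625, 1.328750]
Iteration 5:
  c_5 = (1.245625 + 1.328750)/2 = 1.287187
  f(c_5) = f(1.287187) = -0.034268
  f(a) × f(c) ≥ 0, new interval: [1.287187, 1.328750]
Iteration 6:
  c_6 = (1.287187 + 1.328750)/2 = 1.307969
  f(c_6) = f(1.307969) = -0.012129
  f(a) × f(c) ≥ 0, new interval: [1.307969, 1.328750]

After 6 iteration(s), the approximation is c_6 = 1.307969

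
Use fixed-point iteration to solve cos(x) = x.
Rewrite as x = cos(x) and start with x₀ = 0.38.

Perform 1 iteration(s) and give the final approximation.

Equation: cos(x) = x
Fixed-point form: x = cos(x)
x₀ = 0.38

x_1 = g(0.380000) = 0.928665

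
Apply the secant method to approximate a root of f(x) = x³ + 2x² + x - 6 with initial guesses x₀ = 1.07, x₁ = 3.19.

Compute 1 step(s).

f(x) = x³ + 2x² + x - 6
x₀ = 1.07, x₁ = 3.19

Secant formula: x_{n+1} = x_n - f(x_n)(x_n - x_{n-1})/(f(x_n) - f(x_{n-1}))

Iteration 1:
  f(1.070000) = -1.415157
  f(3.190000) = 50.003959
  x_2 = 3.190000 - 50.003959×(3.190000 - 1.070000)/(50.003959 - (-1.415157))
       = 1.128347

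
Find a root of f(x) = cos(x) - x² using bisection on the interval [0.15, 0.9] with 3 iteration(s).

f(x) = cos(x) - x²
Initial interval: [0.15, 0.9]

Iteration 1:
  c_1 = (0.150000 + 0.900000)/2 = 0.525000
  f(c_1) = f(0.525000) = 0.589699
  f(a) × f(c) ≥ 0, new interval: [0.525000, 0.900000]
Iteration 2:
  c_2 = (0.525000 + 0.900000)/2 = 0.712500
  f(c_2) = f(0.712500) = 0.249074
  f(a) × f(c) ≥ 0, new interval: [0.712500, 0.900000]
Iteration 3:
  c_3 = (0.712500 + 0.900000)/2 = 0.806250
  f(c_3) = f(0.806250) = 0.042171
  f(a) × f(c) ≥ 0, new interval: [0.806250, 0.900000]

After 3 iteration(s), the approximation is c_3 = 0.806250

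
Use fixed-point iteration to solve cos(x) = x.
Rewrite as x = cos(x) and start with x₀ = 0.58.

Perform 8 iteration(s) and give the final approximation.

Equation: cos(x) = x
Fixed-point form: x = cos(x)
x₀ = 0.58

x_1 = g(0.580000) = 0.836463
x_2 = g(0.836463) = 0.670093
x_3 = g(0.670093) = 0.783764
x_4 = g(0.783764) = 0.708261
x_5 = g(0.708261) = 0.759494
x_6 = g(0.759494) = 0.725184
x_7 = g(0.725184) = 0.748377
x_8 = g(0.748377) = 0.732794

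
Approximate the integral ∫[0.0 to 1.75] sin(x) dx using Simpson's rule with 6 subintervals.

f(x) = sin(x)
a = 0.0, b = 1.75, n = 6
h = (b - a)/n = 0.291667

Simpson's rule: (h/3)[f(x₀) + 4f(x₁) + 2f(x₂) + ... + f(xₙ)]

x_0 = 0.0000, f(x_0) = 0.000000, coefficient = 1
x_1 = 0.2917, f(x_1) = 0.287549, coefficient = 4
x_2 = 0.5833, f(x_2) = 0.550809, coefficient = 2
x_3 = 0.8750, f(x_3) = 0.767544, coefficient = 4
x_4 = 1.1667, f(x_4) = 0.919445, coefficient = 2
x_5 = 1.4583, f(x_5) = 0.993683, coefficient = 4
x_6 = 1.7500, f(x_6) = 0.983986, coefficient = 1

I ≈ (0.291667/3) × 12.119595 = 1.178294
Exact value: 1.178246
Error: 0.000048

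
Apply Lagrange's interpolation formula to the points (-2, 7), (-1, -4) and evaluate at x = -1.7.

Lagrange interpolation formula:
P(x) = Σ yᵢ × Lᵢ(x)
where Lᵢ(x) = Π_{j≠i} (x - xⱼ)/(xᵢ - xⱼ)

L_0(-1.7) = (-1.7 - (-1))/(-2 - (-1)) = 0.700000
L_1(-1.7) = (-1.7 - (-2))/(-1 - (-2)) = 0.300000

P(-1.7) = 7×L_0(-1.7) + (-4)×L_1(-1.7)
P(-1.7) = 3.700000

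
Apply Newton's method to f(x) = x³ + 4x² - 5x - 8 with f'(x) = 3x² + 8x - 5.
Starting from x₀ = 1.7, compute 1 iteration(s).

f(x) = x³ + 4x² - 5x - 8
f'(x) = 3x² + 8x - 5
x₀ = 1.7

Newton-Raphson formula: x_{n+1} = x_n - f(x_n)/f'(x_n)

Iteration 1:
  f(1.700000) = -0.027000
  f'(1.700000) = 17.270000
  x_1 = 1.700000 - (-0.027000)/17.270000 = 1.701563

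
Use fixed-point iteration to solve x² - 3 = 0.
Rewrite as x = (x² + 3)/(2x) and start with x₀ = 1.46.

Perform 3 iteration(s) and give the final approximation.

Equation: x² - 3 = 0
Fixed-point form: x = (x² + 3)/(2x)
x₀ = 1.46

x_1 = g(1.460000) = 1.757397
x_2 = g(1.757397) = 1.732234
x_3 = g(1.732234) = 1.732051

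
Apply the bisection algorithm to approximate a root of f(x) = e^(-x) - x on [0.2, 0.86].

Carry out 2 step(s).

f(x) = e^(-x) - x
Initial interval: [0.2, 0.86]

Iteration 1:
  c_1 = (0.200000 + 0.860000)/2 = 0.530000
  f(c_1) = f(0.530000) = 0.058605
  f(a) × f(c) ≥ 0, new interval: [0.530000, 0.860000]
Iteration 2:
  c_2 = (0.530000 + 0.860000)/2 = 0.695000
  f(c_2) = f(0.695000) = -0.195926
  f(a) × f(c) < 0, new interval: [0.530000, 0.695000]

After 2 iteration(s), the approximation is c_2 = 0.695000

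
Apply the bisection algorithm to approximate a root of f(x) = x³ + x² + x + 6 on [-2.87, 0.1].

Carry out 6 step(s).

f(x) = x³ + x² + x + 6
Initial interval: [-2.87, 0.1]

Iteration 1:
  c_1 = (-2.870000 + 0.100000)/2 = -1.385000
  f(c_1) = f(-1.385000) = 3.876483
  f(a) × f(c) < 0, new interval: [-2.870000, -1.385000]
Iteration 2:
  c_2 = (-2.870000 + (-1.385000))/2 = -2.127500
  f(c_2) = f(-2.127500) = -1.230854
  f(a) × f(c) ≥ 0, new interval: [-2.127500, -1.385000]
Iteration 3:
  c_3 = (-2.127500 + (-1.385000))/2 = -1.756250
  f(c_3) = f(-1.756250) = 1.911162
  f(a) × f(c) < 0, new interval: [-2.127500, -1.756250]
Iteration 4:
  c_4 = (-2.127500 + (-1.756250))/2 = -1.941875
  f(c_4) = f(-1.941875) = 0.506429
  f(a) × f(c) < 0, new interval: [-2.127500, -1.941875]
Iteration 5:
  c_5 = (-2.127500 + (-1.941875))/2 = -2.034687
  f(c_5) = f(-2.034687) = -0.318245
  f(a) × f(c) ≥ 0, new interval: [-2.034687, -1.941875]
Iteration 6:
  c_6 = (-2.034687 + (-1.941875))/2 = -1.988281
  f(c_6) = f(-1.988281) = 0.104784
  f(a) × f(c) < 0, new interval: [-2.034687, -1.988281]

After 6 iteration(s), the approximation is c_6 = -1.988281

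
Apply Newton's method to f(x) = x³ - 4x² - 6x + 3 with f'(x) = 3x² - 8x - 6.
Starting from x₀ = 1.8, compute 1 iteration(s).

f(x) = x³ - 4x² - 6x + 3
f'(x) = 3x² - 8x - 6
x₀ = 1.8

Newton-Raphson formula: x_{n+1} = x_n - f(x_n)/f'(x_n)

Iteration 1:
  f(1.800000) = -14.928000
  f'(1.800000) = -10.680000
  x_1 = 1.800000 - (-14.928000)/(-10.680000) = 0.402247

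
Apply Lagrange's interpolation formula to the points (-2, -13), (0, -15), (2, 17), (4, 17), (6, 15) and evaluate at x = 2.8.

Lagrange interpolation formula:
P(x) = Σ yᵢ × Lᵢ(x)
where Lᵢ(x) = Π_{j≠i} (x - xⱼ)/(xᵢ - xⱼ)

L_0(2.8) = (2.8 - 0)/(-2 - 0) × (2.8 - 2)/(-2 - 2) × (2.8 - 4)/(-2 - 4) × (2.8 - 6)/(-2 - 6) = 0.022400
L_1(2.8) = (2.8 - (-2))/(0 - (-2)) × (2.8 - 2)/(0 - 2) × (2.8 - 4)/(0 - 4) × (2.8 - 6)/(0 - 6) = -0.153600
L_2(2.8) = (2.8 - (-2))/(2 - (-2)) × (2.8 - 0)/(2 - 0) × (2.8 - 4)/(2 - 4) × (2.8 - 6)/(2 - 6) = 0.806400
L_3(2.8) = (2.8 - (-2))/(4 - (-2)) × (2.8 - 0)/(4 - 0) × (2.8 - 2)/(4 - 2) × (2.8 - 6)/(4 - 6) = 0.358400
L_4(2.8) = (2.8 - (-2))/(6 - (-2)) × (2.8 - 0)/(6 - 0) × (2.8 - 2)/(6 - 2) × (2.8 - 4)/(6 - 4) = -0.033600

P(2.8) = (-13)×L_0(2.8) + (-15)×L_1(2.8) + 17×L_2(2.8) + 17×L_3(2.8) + 15×L_4(2.8)
P(2.8) = 21.310400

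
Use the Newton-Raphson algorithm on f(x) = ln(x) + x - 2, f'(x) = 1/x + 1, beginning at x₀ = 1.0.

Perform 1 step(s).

f(x) = ln(x) + x - 2
f'(x) = 1/x + 1
x₀ = 1.0

Newton-Raphson formula: x_{n+1} = x_n - f(x_n)/f'(x_n)

Iteration 1:
  f(1.000000) = -1.000000
  f'(1.000000) = 2.000000
  x_1 = 1.000000 - (-1.000000)/2.000000 = 1.500000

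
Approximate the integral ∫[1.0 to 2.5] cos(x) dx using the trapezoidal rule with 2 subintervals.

f(x) = cos(x)
a = 1.0, b = 2.5, n = 2
h = (b - a)/n = 0.750000

Trapezoidal rule: (h/2)[f(x₀) + 2f(x₁) + 2f(x₂) + ... + f(xₙ)]

x_0 = 1.0000, f(x_0) = 0.540302, coefficient = 1
x_1 = 1.7500, f(x_1) = -0.178246, coefficient = 2
x_2 = 2.5000, f(x_2) = -0.801144, coefficient = 1

I ≈ (0.750000/2) × -0.617333 = -0.231500
Exact value: -0.242999
Error: 0.011499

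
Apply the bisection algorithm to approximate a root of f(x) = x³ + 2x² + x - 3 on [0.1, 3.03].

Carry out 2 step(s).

f(x) = x³ + 2x² + x - 3
Initial interval: [0.1, 3.03]

Iteration 1:
  c_1 = (0.100000 + 3.030000)/2 = 1.565000
  f(c_1) = f(1.565000) = 7.296487
  f(a) × f(c) < 0, new interval: [0.100000, 1.565000]
Iteration 2:
  c_2 = (0.100000 + 1.565000)/2 = 0.832500
  f(c_2) = f(0.832500) = -0.204418
  f(a) × f(c) ≥ 0, new interval: [0.832500, 1.565000]

After 2 iteration(s), the approximation is c_2 = 0.832500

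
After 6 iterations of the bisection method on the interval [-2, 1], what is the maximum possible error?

Bisection error bound: |error| ≤ (b-a)/2^n
|error| ≤ (1 - (-2))/2^6 = 3/2^6
|error| ≤ 0.0468750000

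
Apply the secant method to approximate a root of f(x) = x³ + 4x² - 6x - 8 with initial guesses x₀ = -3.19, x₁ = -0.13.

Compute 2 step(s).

f(x) = x³ + 4x² - 6x - 8
x₀ = -3.19, x₁ = -0.13

Secant formula: x_{n+1} = x_n - f(x_n)(x_n - x_{n-1})/(f(x_n) - f(x_{n-1}))

Iteration 1:
  f(-3.190000) = 19.382641
  f(-0.130000) = -7.154597
  x_2 = -0.130000 - (-7.154597)×(-0.130000 - (-3.190000))/(-7.154597 - 19.382641)
       = -0.954994
Iteration 2:
  f(-0.130000) = -7.154597
  f(-0.954994) = 0.507053
  x_3 = -0.954994 - 0.507053×(-0.954994 - (-0.130000))/(0.507053 - (-7.154597))
       = -0.900396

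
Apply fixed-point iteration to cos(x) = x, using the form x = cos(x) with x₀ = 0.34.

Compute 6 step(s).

Equation: cos(x) = x
Fixed-point form: x = cos(x)
x₀ = 0.34

x_1 = g(0.340000) = 0.942755
x_2 = g(0.942755) = 0.587561
x_3 = g(0.587561) = 0.832295
x_4 = g(0.832295) = 0.673180
x_5 = g(0.673180) = 0.781843
x_6 = g(0.781843) = 0.709616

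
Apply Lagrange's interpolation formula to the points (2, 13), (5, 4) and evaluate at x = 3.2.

Lagrange interpolation formula:
P(x) = Σ yᵢ × Lᵢ(x)
where Lᵢ(x) = Π_{j≠i} (x - xⱼ)/(xᵢ - xⱼ)

L_0(3.2) = (3.2 - 5)/(2 - 5) = 0.600000
L_1(3.2) = (3.2 - 2)/(5 - 2) = 0.400000

P(3.2) = 13×L_0(3.2) + 4×L_1(3.2)
P(3.2) = 9.400000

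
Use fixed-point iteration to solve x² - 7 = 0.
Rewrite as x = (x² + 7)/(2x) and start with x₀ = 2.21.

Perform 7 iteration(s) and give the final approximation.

Equation: x² - 7 = 0
Fixed-point form: x = (x² + 7)/(2x)
x₀ = 2.21

x_1 = g(2.210000) = 2.688710
x_2 = g(2.688710) = 2.646095
x_3 = g(2.646095) = 2.645751
x_4 = g(2.645751) = 2.645751
x_5 = g(2.645751) = 2.645751
x_6 = g(2.645751) = 2.645751
x_7 = g(2.645751) = 2.645751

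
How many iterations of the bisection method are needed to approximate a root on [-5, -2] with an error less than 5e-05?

We need (b-a)/2^n ≤ 5e-05
(-2 - (-5))/2^n ≤ 5e-05
3/2^n ≤ 5e-05
2^n ≥ 60000
n ≥ log₂(60000) = 15.87
n ≥ 16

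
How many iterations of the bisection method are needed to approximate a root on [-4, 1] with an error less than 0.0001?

We need (b-a)/2^n ≤ 0.0001
(1 - (-4))/2^n ≤ 0.0001
5/2^n ≤ 0.0001
2^n ≥ 50000
n ≥ log₂(50000) = 15.61
n ≥ 16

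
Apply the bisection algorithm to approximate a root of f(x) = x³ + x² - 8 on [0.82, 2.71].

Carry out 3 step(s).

f(x) = x³ + x² - 8
Initial interval: [0.82, 2.71]

Iteration 1:
  c_1 = (0.820000 + 2.710000)/2 = 1.765000
  f(c_1) = f(1.765000) = 0.613597
  f(a) × f(c) < 0, new interval: [0.820000, 1.765000]
Iteration 2:
  c_2 = (0.820000 + 1.765000)/2 = 1.292500
  f(c_2) = f(1.292500) = -4.170250
  f(a) × f(c) ≥ 0, new interval: [1.292500, 1.765000]
Iteration 3:
  c_3 = (1.292500 + 1.765000)/2 = 1.528750
  f(c_3) = f(1.528750) = -2.090118
  f(a) × f(c) ≥ 0, new interval: [1.528750, 1.765000]

After 3 iteration(s), the approximation is c_3 = 1.528750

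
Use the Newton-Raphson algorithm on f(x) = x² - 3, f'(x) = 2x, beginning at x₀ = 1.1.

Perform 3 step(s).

f(x) = x² - 3
f'(x) = 2x
x₀ = 1.1

Newton-Raphson formula: x_{n+1} = x_n - f(x_n)/f'(x_n)

Iteration 1:
  f(1.100000) = -1.790000
  f'(1.100000) = 2.200000
  x_1 = 1.100000 - (-1.790000)/2.200000 = 1.913636
Iteration 2:
  f(1.913636) = 0.662004
  f'(1.913636) = 3.827273
  x_2 = 1.913636 - 0.662004/3.827273 = 1.740666
Iteration 3:
  f(1.740666) = 0.029919
  f'(1.740666) = 3.481332
  x_3 = 1.740666 - 0.029919/3.481332 = 1.732072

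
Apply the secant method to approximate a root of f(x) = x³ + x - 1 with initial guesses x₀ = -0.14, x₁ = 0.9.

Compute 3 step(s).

f(x) = x³ + x - 1
x₀ = -0.14, x₁ = 0.9

Secant formula: x_{n+1} = x_n - f(x_n)(x_n - x_{n-1})/(f(x_n) - f(x_{n-1}))

Iteration 1:
  f(-0.140000) = -1.142744
  f(0.900000) = 0.629000
  x_2 = 0.900000 - 0.629000×(0.900000 - (-0.140000))/(0.629000 - (-1.142744))
       = 0.530782
Iteration 2:
  f(0.900000) = 0.629000
  f(0.530782) = -0.319681
  x_3 = 0.530782 - (-0.319681)×(0.530782 - 0.900000)/(-0.319681 - 0.629000)
       = 0.655199
Iteration 3:
  f(0.530782) = -0.319681
  f(0.655199) = -0.063534
  x_4 = 0.655199 - (-0.063534)×(0.655199 - 0.530782)/(-0.063534 - (-0.319681))
       = 0.686059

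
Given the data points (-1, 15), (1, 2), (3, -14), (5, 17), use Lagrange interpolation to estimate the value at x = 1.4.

Lagrange interpolation formula:
P(x) = Σ yᵢ × Lᵢ(x)
where Lᵢ(x) = Π_{j≠i} (x - xⱼ)/(xᵢ - xⱼ)

L_0(1.4) = (1.4 - 1)/(-1 - 1) × (1.4 - 3)/(-1 - 3) × (1.4 - 5)/(-1 - 5) = -0.048000
L_1(1.4) = (1.4 - (-1))/(1 - (-1)) × (1.4 - 3)/(1 - 3) × (1.4 - 5)/(1 - 5) = 0.864000
L_2(1.4) = (1.4 - (-1))/(3 - (-1)) × (1.4 - 1)/(3 - 1) × (1.4 - 5)/(3 - 5) = 0.216000
L_3(1.4) = (1.4 - (-1))/(5 - (-1)) × (1.4 - 1)/(5 - 1) × (1.4 - 3)/(5 - 3) = -0.032000

P(1.4) = 15×L_0(1.4) + 2×L_1(1.4) + (-14)×L_2(1.4) + 17×L_3(1.4)
P(1.4) = -2.560000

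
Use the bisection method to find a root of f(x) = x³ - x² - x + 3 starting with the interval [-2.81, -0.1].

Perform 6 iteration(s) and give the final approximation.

f(x) = x³ - x² - x + 3
Initial interval: [-2.81, -0.1]

Iteration 1:
  c_1 = (-2.810000 + (-0.100000))/2 = -1.455000
  f(c_1) = f(-1.455000) = -0.742296
  f(a) × f(c) ≥ 0, new interval: [-1.455000, -0.100000]
Iteration 2:
  c_2 = (-1.455000 + (-0.100000))/2 = -0.777500
  f(c_2) = f(-0.777500) = 2.702990
  f(a) × f(c) < 0, new interval: [-1.455000, -0.777500]
Iteration 3:
  c_3 = (-1.455000 + (-0.777500))/2 = -1.116250
  f(c_3) = f(-1.116250) = 1.479373
  f(a) × f(c) < 0, new interval: [-1.455000, -1.116250]
Iteration 4:
  c_4 = (-1.455000 + (-1.116250))/2 = -1.285625
  f(c_4) = f(-1.285625) = 0.507872
  f(a) × f(c) < 0, new interval: [-1.455000, -1.285625]
Iteration 5:
  c_5 = (-1.455000 + (-1.285625))/2 = -1.370313
  f(c_5) = f(-1.370313) = -0.080557
  f(a) × f(c) ≥ 0, new interval: [-1.370313, -1.285625]
Iteration 6:
  c_6 = (-1.370313 + (-1.285625))/2 = -1.327969
  f(c_6) = f(-1.327969) = 0.222594
  f(a) × f(c) < 0, new interval: [-1.370313, -1.327969]

After 6 iteration(s), the approximation is c_6 = -1.327969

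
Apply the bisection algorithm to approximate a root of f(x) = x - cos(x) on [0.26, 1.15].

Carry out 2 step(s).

f(x) = x - cos(x)
Initial interval: [0.26, 1.15]

Iteration 1:
  c_1 = (0.260000 + 1.150000)/2 = 0.705000
  f(c_1) = f(0.705000) = -0.056612
  f(a) × f(c) ≥ 0, new interval: [0.705000, 1.150000]
Iteration 2:
  c_2 = (0.705000 + 1.150000)/2 = 0.927500
  f(c_2) = f(0.927500) = 0.327664
  f(a) × f(c) < 0, new interval: [0.705000, 0.927500]

After 2 iteration(s), the approximation is c_2 = 0.927500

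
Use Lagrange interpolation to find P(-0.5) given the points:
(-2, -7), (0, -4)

Lagrange interpolation formula:
P(x) = Σ yᵢ × Lᵢ(x)
where Lᵢ(x) = Π_{j≠i} (x - xⱼ)/(xᵢ - xⱼ)

L_0(-0.5) = (-0.5 - 0)/(-2 - 0) = 0.250000
L_1(-0.5) = (-0.5 - (-2))/(0 - (-2)) = 0.750000

P(-0.5) = (-7)×L_0(-0.5) + (-4)×L_1(-0.5)
P(-0.5) = -4.750000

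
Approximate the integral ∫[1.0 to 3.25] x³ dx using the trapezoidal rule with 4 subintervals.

f(x) = x³
a = 1.0, b = 3.25, n = 4
h = (b - a)/n = 0.562500

Trapezoidal rule: (h/2)[f(x₀) + 2f(x₁) + 2f(x₂) + ... + f(xₙ)]

x_0 = 1.0000, f(x_0) = 1.000000, coefficient = 1
x_1 = 1.5625, f(x_1) = 3.814697, coefficient = 2
x_2 = 2.1250, f(x_2) = 9.595703, coefficient = 2
x_3 = 2.6875, f(x_3) = 19.410889, coefficient = 2
x_4 = 3.2500, f(x_4) = 34.328125, coefficient = 1

I ≈ (0.562500/2) × 100.970703 = 28.398010
Exact value: 27.641602
Error: 0.756409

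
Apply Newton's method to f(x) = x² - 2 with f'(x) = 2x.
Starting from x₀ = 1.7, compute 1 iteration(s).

f(x) = x² - 2
f'(x) = 2x
x₀ = 1.7

Newton-Raphson formula: x_{n+1} = x_n - f(x_n)/f'(x_n)

Iteration 1:
  f(1.700000) = 0.890000
  f'(1.700000) = 3.400000
  x_1 = 1.700000 - 0.890000/3.400000 = 1.438235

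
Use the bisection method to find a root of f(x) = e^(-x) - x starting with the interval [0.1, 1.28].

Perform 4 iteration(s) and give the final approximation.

f(x) = e^(-x) - x
Initial interval: [0.1, 1.28]

Iteration 1:
  c_1 = (0.100000 + 1.280000)/2 = 0.690000
  f(c_1) = f(0.690000) = -0.188424
  f(a) × f(c) < 0, new interval: [0.100000, 0.690000]
Iteration 2:
  c_2 = (0.100000 + 0.690000)/2 = 0.395000
  f(c_2) = f(0.395000) = 0.278680
  f(a) × f(c) ≥ 0, new interval: [0.395000, 0.690000]
Iteration 3:
  c_3 = (0.395000 + 0.690000)/2 = 0.542500
  f(c_3) = f(0.542500) = 0.038793
  f(a) × f(c) ≥ 0, new interval: [0.542500, 0.690000]
Iteration 4:
  c_4 = (0.542500 + 0.690000)/2 = 0.616250
  f(c_4) = f(0.616250) = -0.076284
  f(a) × f(c) < 0, new interval: [0.542500, 0.616250]

After 4 iteration(s), the approximation is c_4 = 0.616250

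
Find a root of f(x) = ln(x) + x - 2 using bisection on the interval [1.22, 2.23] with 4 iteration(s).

f(x) = ln(x) + x - 2
Initial interval: [1.22, 2.23]

Iteration 1:
  c_1 = (1.220000 + 2.230000)/2 = 1.725000
  f(c_1) = f(1.725000) = 0.270227
  f(a) × f(c) < 0, new interval: [1.220000, 1.725000]
Iteration 2:
  c_2 = (1.220000 + 1.725000)/2 = 1.472500
  f(c_2) = f(1.472500) = -0.140538
  f(a) × f(c) ≥ 0, new interval: [1.472500, 1.725000]
Iteration 3:
  c_3 = (1.472500 + 1.725000)/2 = 1.598750
  f(c_3) = f(1.598750) = 0.067972
  f(a) × f(c) < 0, new interval: [1.472500, 1.598750]
Iteration 4:
  c_4 = (1.472500 + 1.598750)/2 = 1.535625
  f(c_4) = f(1.535625) = -0.035438
  f(a) × f(c) ≥ 0, new interval: [1.535625, 1.598750]

After 4 iteration(s), the approximation is c_4 = 1.535625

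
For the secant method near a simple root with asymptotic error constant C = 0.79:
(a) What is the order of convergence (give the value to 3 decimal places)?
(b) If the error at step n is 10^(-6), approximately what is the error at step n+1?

(a) Secant method has superlinear convergence with order φ = (1+√5)/2 ≈ 1.618.
    This means |e_{n+1}| ≈ C|e_n|^1.618.

(b) With |e_n| = 10^(-6) and C = 0.79:
    |e_{n+1}| ≈ 0.79 × (10^(-6))^1.618 = 0.79 × 10^(-9.71)

(a) ≈ 1.618 (golden ratio); (b) |e_{n+1}| ≈ 1.547e-10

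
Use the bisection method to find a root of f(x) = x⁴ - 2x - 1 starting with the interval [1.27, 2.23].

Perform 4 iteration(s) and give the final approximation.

f(x) = x⁴ - 2x - 1
Initial interval: [1.27, 2.23]

Iteration 1:
  c_1 = (1.270000 + 2.230000)/2 = 1.750000
  f(c_1) = f(1.750000) = 4.878906
  f(a) × f(c) < 0, new interval: [1.270000, 1.750000]
Iteration 2:
  c_2 = (1.270000 + 1.750000)/2 = 1.510000
  f(c_2) = f(1.510000) = 1.178856
  f(a) × f(c) < 0, new interval: [1.270000, 1.510000]
Iteration 3:
  c_3 = (1.270000 + 1.510000)/2 = 1.390000
  f(c_3) = f(1.390000) = -0.046990
  f(a) × f(c) ≥ 0, new interval: [1.390000, 1.510000]
Iteration 4:
  c_4 = (1.390000 + 1.510000)/2 = 1.450000
  f(c_4) = f(1.450000) = 0.520506
  f(a) × f(c) < 0, new interval: [1.390000, 1.450000]

After 4 iteration(s), the approximation is c_4 = 1.450000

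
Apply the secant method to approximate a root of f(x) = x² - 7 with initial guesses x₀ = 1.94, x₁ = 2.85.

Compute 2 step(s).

f(x) = x² - 7
x₀ = 1.94, x₁ = 2.85

Secant formula: x_{n+1} = x_n - f(x_n)(x_n - x_{n-1})/(f(x_n) - f(x_{n-1}))

Iteration 1:
  f(1.940000) = -3.236400
  f(2.850000) = 1.122500
  x_2 = 2.850000 - 1.122500×(2.850000 - 1.940000)/(1.122500 - (-3.236400))
       = 2.615658
Iteration 2:
  f(2.850000) = 1.122500
  f(2.615658) = -0.158335
  x_3 = 2.615658 - (-0.158335)×(2.615658 - 2.850000)/(-0.158335 - 1.122500)
       = 2.644627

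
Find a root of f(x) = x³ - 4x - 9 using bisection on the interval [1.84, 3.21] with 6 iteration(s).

f(x) = x³ - 4x - 9
Initial interval: [1.84, 3.21]

Iteration 1:
  c_1 = (1.840000 + 3.210000)/2 = 2.525000
  f(c_1) = f(2.525000) = -3.001547
  f(a) × f(c) ≥ 0, new interval: [2.525000, 3.210000]
Iteration 2:
  c_2 = (2.525000 + 3.210000)/2 = 2.867500
  f(c_2) = f(2.867500) = 3.108180
  f(a) × f(c) < 0, new interval: [2.525000, 2.867500]
Iteration 3:
  c_3 = (2.525000 + 2.867500)/2 = 2.696250
  f(c_3) = f(2.696250) = -0.183899
  f(a) × f(c) ≥ 0, new interval: [2.696250, 2.867500]
Iteration 4:
  c_4 = (2.696250 + 2.867500)/2 = 2.781875
  f(c_4) = f(2.781875) = 1.400954
  f(a) × f(c) < 0, new interval: [2.696250, 2.781875]
Iteration 5:
  c_5 = (2.696250 + 2.781875)/2 = 2.739063
  f(c_5) = f(2.739063) = 0.593466
  f(a) × f(c) < 0, new interval: [2.696250, 2.739063]
Iteration 6:
  c_6 = (2.696250 + 2.739063)/2 = 2.717656
  f(c_6) = f(2.717656) = 0.201048
  f(a) × f(c) < 0, new interval: [2.696250, 2.717656]

After 6 iteration(s), the approximation is c_6 = 2.717656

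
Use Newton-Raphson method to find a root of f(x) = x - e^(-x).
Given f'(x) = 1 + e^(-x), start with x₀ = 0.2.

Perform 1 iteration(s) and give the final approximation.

f(x) = x - e^(-x)
f'(x) = 1 + e^(-x)
x₀ = 0.2

Newton-Raphson formula: x_{n+1} = x_n - f(x_n)/f'(x_n)

Iteration 1:
  f(0.200000) = -0.618731
  f'(0.200000) = 1.818731
  x_1 = 0.200000 - (-0.618731)/1.818731 = 0.540199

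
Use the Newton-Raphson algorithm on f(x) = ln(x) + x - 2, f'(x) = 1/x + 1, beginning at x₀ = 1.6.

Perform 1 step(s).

f(x) = ln(x) + x - 2
f'(x) = 1/x + 1
x₀ = 1.6

Newton-Raphson formula: x_{n+1} = x_n - f(x_n)/f'(x_n)

Iteration 1:
  f(1.600000) = 0.070004
  f'(1.600000) = 1.625000
  x_1 = 1.600000 - 0.070004/1.625000 = 1.556921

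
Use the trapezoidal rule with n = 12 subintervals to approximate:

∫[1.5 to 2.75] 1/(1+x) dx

f(x) = 1/(1+x)
a = 1.5, b = 2.75, n = 12
h = (b - a)/n = 0.104167

Trapezoidal rule: (h/2)[f(x₀) + 2f(x₁) + 2f(x₂) + ... + f(xₙ)]

x_0 = 1.5000, f(x_0) = 0.400000, coefficient = 1
x_1 = 1.6042, f(x_1) = 0.384000, coefficient = 2
x_2 = 1.7083, f(x_2) = 0.369231, coefficient = 2
x_3 = 1.8125, f(x_3) = 0.355556, coefficient = 2
x_4 = 1.9167, f(x_4) = 0.342857, coefficient = 2
x_5 = 2.0208, f(x_5) = 0.331034, coefficient = 2
x_6 = 2.1250, f(x_6) = 0.320000, coefficient = 2
x_7 = 2.2292, f(x_7) = 0.309677, coefficient = 2
x_8 = 2.3333, f(x_8) = 0.300000, coefficient = 2
x_9 = 2.4375, f(x_9) = 0.290909, coefficient = 2
x_10 = 2.5417, f(x_10) = 0.282353, coefficient = 2
x_11 = 2.6458, f(x_11) = 0.274286, coefficient = 2
x_12 = 2.7500, f(x_12) = 0.266667, coefficient = 1

I ≈ (0.104167/2) × 7.786473 = 0.405545
Exact value: 0.405465
Error: 0.000080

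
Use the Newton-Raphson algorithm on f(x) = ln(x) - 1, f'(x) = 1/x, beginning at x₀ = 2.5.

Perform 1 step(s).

f(x) = ln(x) - 1
f'(x) = 1/x
x₀ = 2.5

Newton-Raphson formula: x_{n+1} = x_n - f(x_n)/f'(x_n)

Iteration 1:
  f(2.500000) = -0.083709
  f'(2.500000) = 0.400000
  x_1 = 2.500000 - (-0.083709)/0.400000 = 2.709273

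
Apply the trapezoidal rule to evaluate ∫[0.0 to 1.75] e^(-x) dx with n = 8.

f(x) = e^(-x)
a = 0.0, b = 1.75, n = 8
h = (b - a)/n = 0.218750

Trapezoidal rule: (h/2)[f(x₀) + 2f(x₁) + 2f(x₂) + ... + f(xₙ)]

x_0 = 0.0000, f(x_0) = 1.000000, coefficient = 1
x_1 = 0.2188, f(x_1) = 0.803523, coefficient = 2
x_2 = 0.4375, f(x_2) = 0.645649, coefficient = 2
x_3 = 0.6562, f(x_3) = 0.518793, coefficient = 2
x_4 = 0.8750, f(x_4) = 0.416862, coefficient = 2
x_5 = 1.0938, f(x_5) = 0.334958, coefficient = 2
x_6 = 1.3125, f(x_6) = 0.269146, coefficient = 2
x_7 = 1.5312, f(x_7) = 0.216265, coefficient = 2
x_8 = 1.7500, f(x_8) = 0.173774, coefficient = 1

I ≈ (0.218750/2) × 7.584166 = 0.829518
Exact value: 0.826226
Error: 0.003292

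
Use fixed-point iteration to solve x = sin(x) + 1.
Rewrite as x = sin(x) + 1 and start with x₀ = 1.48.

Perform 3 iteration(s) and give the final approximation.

Equation: x = sin(x) + 1
Fixed-point form: x = sin(x) + 1
x₀ = 1.48

x_1 = g(1.480000) = 1.995881
x_2 = g(1.995881) = 1.911004
x_3 = g(1.911004) = 1.942685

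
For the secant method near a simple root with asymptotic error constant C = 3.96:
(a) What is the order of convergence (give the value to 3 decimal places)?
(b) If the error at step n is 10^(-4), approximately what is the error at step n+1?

(a) Secant method has superlinear convergence with order φ = (1+√5)/2 ≈ 1.618.
    This means |e_{n+1}| ≈ C|e_n|^1.618.

(b) With |e_n| = 10^(-4) and C = 3.96:
    |e_{n+1}| ≈ 3.96 × (10^(-4))^1.618 = 3.96 × 10^(-6.47)

(a) ≈ 1.618 (golden ratio); (b) |e_{n+1}| ≈ 1.335e-06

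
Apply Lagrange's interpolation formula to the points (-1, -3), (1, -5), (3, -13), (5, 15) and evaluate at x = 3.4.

Lagrange interpolation formula:
P(x) = Σ yᵢ × Lᵢ(x)
where Lᵢ(x) = Π_{j≠i} (x - xⱼ)/(xᵢ - xⱼ)

L_0(3.4) = (3.4 - 1)/(-1 - 1) × (3.4 - 3)/(-1 - 3) × (3.4 - 5)/(-1 - 5) = 0.032000
L_1(3.4) = (3.4 - (-1))/(1 - (-1)) × (3.4 - 3)/(1 - 3) × (3.4 - 5)/(1 - 5) = -0.176000
L_2(3.4) = (3.4 - (-1))/(3 - (-1)) × (3.4 - 1)/(3 - 1) × (3.4 - 5)/(3 - 5) = 1.056000
L_3(3.4) = (3.4 - (-1))/(5 - (-1)) × (3.4 - 1)/(5 - 1) × (3.4 - 3)/(5 - 3) = 0.088000

P(3.4) = (-3)×L_0(3.4) + (-5)×L_1(3.4) + (-13)×L_2(3.4) + 15×L_3(3.4)
P(3.4) = -11.624000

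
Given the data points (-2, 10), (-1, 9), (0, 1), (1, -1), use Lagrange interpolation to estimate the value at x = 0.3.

Lagrange interpolation formula:
P(x) = Σ yᵢ × Lᵢ(x)
where Lᵢ(x) = Π_{j≠i} (x - xⱼ)/(xᵢ - xⱼ)

L_0(0.3) = (0.3 - (-1))/(-2 - (-1)) × (0.3 - 0)/(-2 - 0) × (0.3 - 1)/(-2 - 1) = 0.045500
L_1(0.3) = (0.3 - (-2))/(-1 - (-2)) × (0.3 - 0)/(-1 - 0) × (0.3 - 1)/(-1 - 1) = -0.241500
L_2(0.3) = (0.3 - (-2))/(0 - (-2)) × (0.3 - (-1))/(0 - (-1)) × (0.3 - 1)/(0 - 1) = 1.046500
L_3(0.3) = (0.3 - (-2))/(1 - (-2)) × (0.3 - (-1))/(1 - (-1)) × (0.3 - 0)/(1 - 0) = 0.149500

P(0.3) = 10×L_0(0.3) + 9×L_1(0.3) + 1×L_2(0.3) + (-1)×L_3(0.3)
P(0.3) = -0.821500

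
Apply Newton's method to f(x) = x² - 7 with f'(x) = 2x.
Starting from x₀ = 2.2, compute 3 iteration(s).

f(x) = x² - 7
f'(x) = 2x
x₀ = 2.2

Newton-Raphson formula: x_{n+1} = x_n - f(x_n)/f'(x_n)

Iteration 1:
  f(2.200000) = -2.160000
  f'(2.200000) = 4.400000
  x_1 = 2.200000 - (-2.160000)/4.400000 = 2.690909
Iteration 2:
  f(2.690909) = 0.240992
  f'(2.690909) = 5.381818
  x_2 = 2.690909 - 0.240992/5.381818 = 2.646130
Iteration 3:
  f(2.646130) = 0.002005
  f'(2.646130) = 5.292260
  x_3 = 2.646130 - 0.002005/5.292260 = 2.645751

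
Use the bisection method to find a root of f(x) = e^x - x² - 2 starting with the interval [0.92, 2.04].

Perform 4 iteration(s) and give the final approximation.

f(x) = e^x - x² - 2
Initial interval: [0.92, 2.04]

Iteration 1:
  c_1 = (0.920000 + 2.040000)/2 = 1.480000
  f(c_1) = f(1.480000) = 0.202546
  f(a) × f(c) < 0, new interval: [0.920000, 1.480000]
Iteration 2:
  c_2 = (0.920000 + 1.480000)/2 = 1.200000
  f(c_2) = f(1.200000) = -0.119883
  f(a) × f(c) ≥ 0, new interval: [1.200000, 1.480000]
Iteration 3:
  c_3 = (1.200000 + 1.480000)/2 = 1.340000
  f(c_3) = f(1.340000) = 0.023444
  f(a) × f(c) < 0, new interval: [1.200000, 1.340000]
Iteration 4:
  c_4 = (1.200000 + 1.340000)/2 = 1.270000
  f(c_4) = f(1.270000) = -0.052047
  f(a) × f(c) ≥ 0, new interval: [1.270000, 1.340000]

After 4 iteration(s), the approximation is c_4 = 1.270000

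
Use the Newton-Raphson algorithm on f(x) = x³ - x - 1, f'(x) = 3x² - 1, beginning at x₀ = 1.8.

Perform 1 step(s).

f(x) = x³ - x - 1
f'(x) = 3x² - 1
x₀ = 1.8

Newton-Raphson formula: x_{n+1} = x_n - f(x_n)/f'(x_n)

Iteration 1:
  f(1.800000) = 3.032000
  f'(1.800000) = 8.720000
  x_1 = 1.800000 - 3.032000/8.720000 = 1.452294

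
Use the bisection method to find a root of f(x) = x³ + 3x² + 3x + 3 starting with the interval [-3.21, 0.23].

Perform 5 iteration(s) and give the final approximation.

f(x) = x³ + 3x² + 3x + 3
Initial interval: [-3.21, 0.23]

Iteration 1:
  c_1 = (-3.210000 + 0.230000)/2 = -1.490000
  f(c_1) = f(-1.490000) = 1.882351
  f(a) × f(c) < 0, new interval: [-3.210000, -1.490000]
Iteration 2:
  c_2 = (-3.210000 + (-1.490000))/2 = -2.350000
  f(c_2) = f(-2.350000) = -0.460375
  f(a) × f(c) ≥ 0, new interval: [-2.350000, -1.490000]
Iteration 3:
  c_3 = (-2.350000 + (-1.490000))/2 = -1.920000
  f(c_3) = f(-1.920000) = 1.221312
  f(a) × f(c) < 0, new interval: [-2.350000, -1.920000]
Iteration 4:
  c_4 = (-2.350000 + (-1.920000))/2 = -2.135000
  f(c_4) = f(-2.135000) = 0.537865
  f(a) × f(c) < 0, new interval: [-2.350000, -2.135000]
Iteration 5:
  c_5 = (-2.350000 + (-2.135000))/2 = -2.242500
  f(c_5) = f(-2.242500) = 0.081821
  f(a) × f(c) < 0, new interval: [-2.350000, -2.242500]

After 5 iteration(s), the approximation is c_5 = -2.242500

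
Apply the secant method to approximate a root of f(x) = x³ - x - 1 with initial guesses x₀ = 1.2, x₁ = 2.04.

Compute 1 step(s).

f(x) = x³ - x - 1
x₀ = 1.2, x₁ = 2.04

Secant formula: x_{n+1} = x_n - f(x_n)(x_n - x_{n-1})/(f(x_n) - f(x_{n-1}))

Iteration 1:
  f(1.200000) = -0.472000
  f(2.040000) = 5.449664
  x_2 = 2.040000 - 5.449664×(2.040000 - 1.200000)/(5.449664 - (-0.472000))
       = 1.266954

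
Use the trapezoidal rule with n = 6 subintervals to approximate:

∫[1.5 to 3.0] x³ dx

f(x) = x³
a = 1.5, b = 3.0, n = 6
h = (b - a)/n = 0.250000

Trapezoidal rule: (h/2)[f(x₀) + 2f(x₁) + 2f(x₂) + ... + f(xₙ)]

x_0 = 1.5000, f(x_0) = 3.375000, coefficient = 1
x_1 = 1.7500, f(x_1) = 5.359375, coefficient = 2
x_2 = 2.0000, f(x_2) = 8.000000, coefficient = 2
x_3 = 2.2500, f(x_3) = 11.390625, coefficient = 2
x_4 = 2.5000, f(x_4) = 15.625000, coefficient = 2
x_5 = 2.7500, f(x_5) = 20.796875, coefficient = 2
x_6 = 3.0000, f(x_6) = 27.000000, coefficient = 1

I ≈ (0.250000/2) × 152.718750 = 19.089844
Exact value: 18.984375
Error: 0.105469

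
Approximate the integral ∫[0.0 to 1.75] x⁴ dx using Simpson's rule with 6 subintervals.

f(x) = x⁴
a = 0.0, b = 1.75, n = 6
h = (b - a)/n = 0.291667

Simpson's rule: (h/3)[f(x₀) + 4f(x₁) + 2f(x₂) + ... + f(xₙ)]

x_0 = 0.0000, f(x_0) = 0.000000, coefficient = 1
x_1 = 0.2917, f(x_1) = 0.007237, coefficient = 4
x_2 = 0.5833, f(x_2) = 0.115789, coefficient = 2
x_3 = 0.8750, f(x_3) = 0.586182, coefficient = 4
x_4 = 1.1667, f(x_4) = 1.852623, coefficient = 2
x_5 = 1.4583, f(x_5) = 4.523006, coefficient = 4
x_6 = 1.7500, f(x_6) = 9.378906, coefficient = 1

I ≈ (0.291667/3) × 33.781431 = 3.284306
Exact value: 3.282617
Error: 0.001689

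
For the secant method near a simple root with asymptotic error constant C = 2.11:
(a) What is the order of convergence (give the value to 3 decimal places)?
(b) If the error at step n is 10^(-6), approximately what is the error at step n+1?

(a) Secant method has superlinear convergence with order φ = (1+√5)/2 ≈ 1.618.
    This means |e_{n+1}| ≈ C|e_n|^1.618.

(b) With |e_n| = 10^(-6) and C = 2.11:
    |e_{n+1}| ≈ 2.11 × (10^(-6))^1.618 = 2.11 × 10^(-9.71)

(a) ≈ 1.618 (golden ratio); (b) |e_{n+1}| ≈ 4.131e-10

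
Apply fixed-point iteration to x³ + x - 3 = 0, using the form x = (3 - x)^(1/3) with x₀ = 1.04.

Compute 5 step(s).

Equation: x³ + x - 3 = 0
Fixed-point form: x = (3 - x)^(1/3)
x₀ = 1.04

x_1 = g(1.040000) = 1.251465
x_2 = g(1.251465) = 1.204735
x_3 = g(1.204735) = 1.215373
x_4 = g(1.215373) = 1.212967
x_5 = g(1.212967) = 1.213512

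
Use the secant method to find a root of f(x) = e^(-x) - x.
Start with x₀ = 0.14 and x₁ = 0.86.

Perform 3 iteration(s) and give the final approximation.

f(x) = e^(-x) - x
x₀ = 0.14, x₁ = 0.86

Secant formula: x_{n+1} = x_n - f(x_n)(x_n - x_{n-1})/(f(x_n) - f(x_{n-1}))

Iteration 1:
  f(0.140000) = 0.729358
  f(0.860000) = -0.436838
  x_2 = 0.860000 - (-0.436838)×(0.860000 - 0.140000)/(-0.436838 - 0.729358)
       = 0.590300
Iteration 2:
  f(0.860000) = -0.436838
  f(0.590300) = -0.036139
  x_3 = 0.590300 - (-0.036139)×(0.590300 - 0.860000)/(-0.036139 - (-0.436838))
       = 0.565976
Iteration 3:
  f(0.590300) = -0.036139
  f(0.565976) = 0.001830
  x_4 = 0.565976 - 0.001830×(0.565976 - 0.590300)/(0.001830 - (-0.036139))
       = 0.567148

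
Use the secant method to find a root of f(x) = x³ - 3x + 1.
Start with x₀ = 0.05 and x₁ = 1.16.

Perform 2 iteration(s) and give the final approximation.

f(x) = x³ - 3x + 1
x₀ = 0.05, x₁ = 1.16

Secant formula: x_{n+1} = x_n - f(x_n)(x_n - x_{n-1})/(f(x_n) - f(x_{n-1}))

Iteration 1:
  f(0.050000) = 0.850125
  f(1.160000) = -0.919104
  x_2 = 1.160000 - (-0.919104)×(1.160000 - 0.050000)/(-0.919104 - 0.850125)
       = 0.583362
Iteration 2:
  f(1.160000) = -0.919104
  f(0.583362) = -0.551561
  x_3 = 0.583362 - (-0.551561)×(0.583362 - 1.160000)/(-0.551561 - (-0.919104))
       = -0.281981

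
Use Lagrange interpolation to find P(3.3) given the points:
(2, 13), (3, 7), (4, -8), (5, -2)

Lagrange interpolation formula:
P(x) = Σ yᵢ × Lᵢ(x)
where Lᵢ(x) = Π_{j≠i} (x - xⱼ)/(xᵢ - xⱼ)

L_0(3.3) = (3.3 - 3)/(2 - 3) × (3.3 - 4)/(2 - 4) × (3.3 - 5)/(2 - 5) = -0.059500
L_1(3.3) = (3.3 - 2)/(3 - 2) × (3.3 - 4)/(3 - 4) × (3.3 - 5)/(3 - 5) = 0.773500
L_2(3.3) = (3.3 - 2)/(4 - 2) × (3.3 - 3)/(4 - 3) × (3.3 - 5)/(4 - 5) = 0.331500
L_3(3.3) = (3.3 - 2)/(5 - 2) × (3.3 - 3)/(5 - 3) × (3.3 - 4)/(5 - 4) = -0.045500

P(3.3) = 13×L_0(3.3) + 7×L_1(3.3) + (-8)×L_2(3.3) + (-2)×L_3(3.3)
P(3.3) = 2.080000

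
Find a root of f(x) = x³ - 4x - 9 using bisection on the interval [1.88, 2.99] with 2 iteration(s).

f(x) = x³ - 4x - 9
Initial interval: [1.88, 2.99]

Iteration 1:
  c_1 = (1.880000 + 2.990000)/2 = 2.435000
  f(c_1) = f(2.435000) = -4.302337
  f(a) × f(c) ≥ 0, new interval: [2.435000, 2.990000]
Iteration 2:
  c_2 = (2.435000 + 2.990000)/2 = 2.712500
  f(c_2) = f(2.712500) = 0.107643
  f(a) × f(c) < 0, new interval: [2.435000, 2.712500]

After 2 iteration(s), the approximation is c_2 = 2.712500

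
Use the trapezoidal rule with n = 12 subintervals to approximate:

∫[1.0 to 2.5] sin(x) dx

f(x) = sin(x)
a = 1.0, b = 2.5, n = 12
h = (b - a)/n = 0.125000

Trapezoidal rule: (h/2)[f(x₀) + 2f(x₁) + 2f(x₂) + ... + f(xₙ)]

x_0 = 1.0000, f(x_0) = 0.841471, coefficient = 1
x_1 = 1.1250, f(x_1) = 0.902268, coefficient = 2
x_2 = 1.2500, f(x_2) = 0.948985, coefficient = 2
x_3 = 1.3750, f(x_3) = 0.980893, coefficient = 2
x_4 = 1.5000, f(x_4) = 0.997495, coefficient = 2
x_5 = 1.6250, f(x_5) = 0.998531, coefficient = 2
x_6 = 1.7500, f(x_6) = 0.983986, coefficient = 2
x_7 = 1.8750, f(x_7) = 0.954086, coefficient = 2
x_8 = 2.0000, f(x_8) = 0.909297, coefficient = 2
x_9 = 2.1250, f(x_9) = 0.850320, coefficient = 2
x_10 = 2.2500, f(x_10) = 0.778073, coefficient = 2
x_11 = 2.3750, f(x_11) = 0.693685, coefficient = 2
x_12 = 2.5000, f(x_12) = 0.598472, coefficient = 1

I ≈ (0.125000/2) × 21.435181 = 1.339699
Exact value: 1.341446
Error: 0.001747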